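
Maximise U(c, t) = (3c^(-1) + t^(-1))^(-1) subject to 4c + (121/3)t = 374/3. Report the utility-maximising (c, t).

c* = 11, t* = 2

For CES with ρ = -1, MRS = (3/1)·(t/c)^2.
Tangency: set MRS = p_c/p_t = 4/(121/3) = 12/121.
So (t/c)^2 = 4/121; taking the square root, t/c = 2/11, i.e. t = (2/11)·c.
Substitute into the budget 4·c + (121/3)·t = 374/3: (34/3)·c = 374/3, so c* = 11 and t* = (2/11)·11 = 2.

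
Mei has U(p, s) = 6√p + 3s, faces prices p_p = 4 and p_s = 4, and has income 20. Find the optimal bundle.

MU_p = 6/(2√p), MU_s = 3.
MRS = 6/(2√p) ÷ 3.
Tangency: set MRS = p_p/p_s = 4/4 = 1.
MRS depends only on p: 1/√p = 1 ⇒ √p = 1/1 = 1 ⇒ p* = 1.
From the budget, 4·s = 20 − 4·1 = 16, so s* = 4.

p* = 1, s* = 4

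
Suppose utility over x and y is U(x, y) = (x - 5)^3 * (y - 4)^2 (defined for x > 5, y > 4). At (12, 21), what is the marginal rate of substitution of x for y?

MU_x = 3·(x−5)^2·(y−4)^2, MU_y = 2·(x−5)^3·(y−4).
MRS = (3/2)·(y−4)/(x−5).
At (12, 21): MRS = 51/14.
The indifference curve has slope −51/14 at this bundle.

MRS = 51/14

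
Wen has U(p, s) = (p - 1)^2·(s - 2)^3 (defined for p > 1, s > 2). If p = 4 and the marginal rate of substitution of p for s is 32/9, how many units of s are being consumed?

s = 18

MU_p = 2·(p−1)·(s−2)^3, MU_s = 3·(p−1)^2·(s−2)^2.
MRS = (2/3)·(s−2)/(p−1).
Substitute p = 4: MRS = (s − 2)/4.5. Setting this equal to 32/9 gives s − 2 = (32/9)·4.5 = 16, so s = 18.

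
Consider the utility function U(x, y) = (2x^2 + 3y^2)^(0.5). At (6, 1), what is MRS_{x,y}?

MRS = 4

For CES with ρ = 2, MRS = (2/3)·(y/x)^(-1).
At (6, 1): MRS = 4.
The indifference curve has slope −4 at this bundle.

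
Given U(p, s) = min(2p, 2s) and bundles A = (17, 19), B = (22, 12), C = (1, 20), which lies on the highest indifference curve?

Evaluate utility at each bundle:
U(A) = 34.
U(B) = 24.
U(C) = 2.
Highest utility is A, so A ≻ B ≻ C.

Bundle A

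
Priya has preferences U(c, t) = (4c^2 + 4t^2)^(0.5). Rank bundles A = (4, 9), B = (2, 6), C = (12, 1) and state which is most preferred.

Bundle C

Evaluate utility at each bundle:
U(A) = 19.698.
U(B) = 12.649.
U(C) = 24.083.
Highest utility is C, so C ≻ A ≻ B.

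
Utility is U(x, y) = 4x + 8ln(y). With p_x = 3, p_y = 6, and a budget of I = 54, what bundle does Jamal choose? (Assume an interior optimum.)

MU_x = 4, MU_y = 8/y.
MRS = 4 ÷ (8/y).
Tangency: set MRS = p_x/p_y = 3/6 = 0.5.
MRS depends only on y: 0.5·y = 0.5 ⇒ y* = 0.5/0.5 = 1.
From the budget, 3·x = 54 − 6·1 = 48, so x* = 16.

x* = 16, y* = 1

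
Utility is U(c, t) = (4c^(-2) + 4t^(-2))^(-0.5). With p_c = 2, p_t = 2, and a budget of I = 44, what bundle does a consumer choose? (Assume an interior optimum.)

For CES with ρ = -2, MRS = (t/c)^3.
Tangency: set MRS = p_c/p_t = 2/2 = 1.
So (t/c)^3 = 1; taking the cube root, t/c = 1, i.e. t = c.
Substitute into the budget 2·c + 2·t = 44: 4·c = 44, so c* = 11 and t* = 11.

c* = 11, t* = 11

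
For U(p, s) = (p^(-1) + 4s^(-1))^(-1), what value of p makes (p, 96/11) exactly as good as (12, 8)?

p = 8

U depends on (p, s) only through S = p^(-1) + 4s^(-1), so equal utility means equal S. At (12, 8): S = 7/12.
With s = 96/11: 4·(96/11)^(-1) = 11/24, so p^(-1) = 7/12 − 11/24 = 0.125.
Hence p = 1/0.125 = 8.
Check: U(8, 96/11) = 1.7143.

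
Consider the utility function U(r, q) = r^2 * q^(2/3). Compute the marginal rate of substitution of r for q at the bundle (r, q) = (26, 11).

MRS = 33/26

MU_r = 2·r·q^(2/3) and MU_q = 2/3·r^2·q^(-1/3).
MRS = MU_r/MU_q = (3)·q/r.
At (26, 11): MRS = 33/26.
The indifference curve has slope −33/26 at this bundle.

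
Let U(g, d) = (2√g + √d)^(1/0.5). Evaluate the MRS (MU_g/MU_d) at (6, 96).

For CES with ρ = 0.5, MRS = (2/1)·√(d/g).
At (6, 96): MRS = 8.
That is, one extra unit of g is worth 8 units of d at the margin.

MRS = 8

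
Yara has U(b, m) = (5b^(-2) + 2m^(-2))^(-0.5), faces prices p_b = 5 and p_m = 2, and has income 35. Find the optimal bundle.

b* = 5, m* = 5

For CES with ρ = -2, MRS = (5/2)·(m/b)^3.
Tangency: set MRS = p_b/p_m = 5/2 = 2.5.
So (m/b)^3 = 1; taking the cube root, m/b = 1, i.e. m = b.
Substitute into the budget 5·b + 2·m = 35: 7·b = 35, so b* = 5 and m* = 5.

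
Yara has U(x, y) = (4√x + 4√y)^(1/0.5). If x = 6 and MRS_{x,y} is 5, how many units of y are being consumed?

y = 150

For CES with ρ = 0.5, MRS = √(y/x).
Setting √(y/6) = 5 gives y/6 = 25 and y = 150.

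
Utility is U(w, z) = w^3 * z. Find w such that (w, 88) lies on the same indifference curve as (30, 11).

w = 15

U(30, 11) = 297000.
Set U(w, 88) = 297000 and solve.
With z = 88: w^3 = 297000/88 = 3375; taking the cube root, w = 15.
Check: U(15, 88) = 297000.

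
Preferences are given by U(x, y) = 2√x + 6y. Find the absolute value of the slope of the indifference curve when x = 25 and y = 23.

MU_x = 2/(2√x), MU_y = 6.
MRS = 2/(2√x) ÷ 6.
At (25, 23): MRS = 1/30.
So at (25, 23) the consumer would give up 1/30 units of y for one more unit of x.

MRS = 1/30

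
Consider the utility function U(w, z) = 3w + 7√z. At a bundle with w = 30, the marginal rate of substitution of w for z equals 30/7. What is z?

z = 25

MU_w = 3, MU_z = 7/(2√z).
MRS = 3 ÷ (7/(2√z)).
MRS depends only on z: (6/7)·√z = 30/7 ⇒ √z = (30/7)/(6/7) = 5 ⇒ z = 25.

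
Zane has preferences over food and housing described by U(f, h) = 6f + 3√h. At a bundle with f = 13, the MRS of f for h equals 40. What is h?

MU_f = 6, MU_h = 3/(2√h).
MRS = 6 ÷ (3/(2√h)).
MRS depends only on h: 4·√h = 40 ⇒ √h = 40/4 = 10 ⇒ h = 100.

h = 100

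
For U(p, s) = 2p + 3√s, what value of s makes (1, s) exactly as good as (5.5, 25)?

s = 64

U(5.5, 25) = 26.
Set U(1, s) = 26 and solve.
With p = 1: 3√s = 26 − 2·1 = 24, so √s = 8 and s = 64.
Check: U(1, 64) = 26.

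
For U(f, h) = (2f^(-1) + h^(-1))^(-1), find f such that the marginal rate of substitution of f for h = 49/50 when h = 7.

For CES with ρ = -1, MRS = (2/1)·(h/f)^2.
Setting (2/1)·(7/f)^2 = 49/50 gives (7/f)^2 = 49/100, so 7/f = 0.7 and f = 10.

f = 10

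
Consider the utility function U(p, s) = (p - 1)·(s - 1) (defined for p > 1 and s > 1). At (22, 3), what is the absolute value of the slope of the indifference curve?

MU_p = (s−1), MU_s = (p−1).
MRS = (s−1)/(p−1).
At (22, 3): MRS = 2/21.
The indifference curve has slope −2/21 at this bundle.

MRS = 2/21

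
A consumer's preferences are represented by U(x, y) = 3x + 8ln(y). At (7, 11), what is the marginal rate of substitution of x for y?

MRS = 4.125

MU_x = 3, MU_y = 8/y.
MRS = 3 ÷ (8/y).
At (7, 11): MRS = 4.125.
The indifference curve has slope −4.125 at this bundle.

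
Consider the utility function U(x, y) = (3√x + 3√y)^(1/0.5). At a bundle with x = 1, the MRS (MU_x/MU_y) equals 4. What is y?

For CES with ρ = 0.5, MRS = √(y/x).
Setting √(y/1) = 4 gives y/1 = 16 and y = 16.

y = 16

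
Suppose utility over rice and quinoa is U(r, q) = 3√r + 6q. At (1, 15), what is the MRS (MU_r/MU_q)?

MU_r = 3/(2√r), MU_q = 6.
MRS = 3/(2√r) ÷ 6.
At (1, 15): MRS = 0.25.
That is, one extra unit of r is worth 0.25 units of q at the margin.

MRS = 0.25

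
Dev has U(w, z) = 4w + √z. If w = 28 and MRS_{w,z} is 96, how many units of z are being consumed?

z = 144

MU_w = 4, MU_z = 1/(2√z).
MRS = 4 ÷ (1/(2√z)).
MRS depends only on z: 8·√z = 96 ⇒ √z = 96/8 = 12 ⇒ z = 144.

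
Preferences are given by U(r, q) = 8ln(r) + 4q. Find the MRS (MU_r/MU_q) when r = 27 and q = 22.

MU_r = 8/r, MU_q = 4.
MRS = 8/r ÷ 4.
At (27, 22): MRS = 2/27.
The indifference curve has slope −2/27 at this bundle.

MRS = 2/27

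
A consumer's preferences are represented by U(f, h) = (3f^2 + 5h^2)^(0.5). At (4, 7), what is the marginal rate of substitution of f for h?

MRS = 12/35

For CES with ρ = 2, MRS = (3/5)·(h/f)^(-1).
At (4, 7): MRS = 12/35.
So at (4, 7) the consumer would give up 12/35 units of h for one more unit of f.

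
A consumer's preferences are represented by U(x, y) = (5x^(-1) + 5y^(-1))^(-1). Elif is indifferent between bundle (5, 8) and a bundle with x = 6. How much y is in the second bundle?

y = 120/19

U depends on (x, y) only through S = 5x^(-1) + 5y^(-1), so equal utility means equal S. At (5, 8): S = 1.625.
With x = 6: 5·6^(-1) = 5/6, so 5y^(-1) = 1.625 − 5/6 = 19/24, i.e. y^(-1) = 19/120.
Hence y = 1/(19/120) = 120/19.
Check: U(6, 120/19) = 0.6154.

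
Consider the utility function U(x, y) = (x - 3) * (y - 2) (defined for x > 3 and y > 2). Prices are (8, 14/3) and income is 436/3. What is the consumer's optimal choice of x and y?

MU_x = (y−2), MU_y = (x−3).
MRS = (y−2)/(x−3).
Tangency: set MRS = p_x/p_y = 8/(14/3) = 12/7.
So (y − 2)/(x − 3) = 12/7, i.e. (y − 2) = (12/7)·(x − 3).
Rewrite the budget in excess-of-subsistence terms: 8·(x − 3) + (14/3)·(y − 2) = 436/3 − 8·3 − (14/3)·2 = 112.
Substituting, 16·(x − 3) = 112, so x − 3 = 7 and x* = 10.
Then y − 2 = (12/7)·7 = 12, so y* = 14.

x* = 10, y* = 14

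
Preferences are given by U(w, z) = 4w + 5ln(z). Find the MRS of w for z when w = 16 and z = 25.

MRS = 20

MU_w = 4, MU_z = 5/z.
MRS = 4 ÷ (5/z).
At (16, 25): MRS = 20.
That is, one extra unit of w is worth 20 units of z at the margin.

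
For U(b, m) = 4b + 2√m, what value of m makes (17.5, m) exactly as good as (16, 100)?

U(16, 100) = 84.
Set U(17.5, m) = 84 and solve.
With b = 17.5: 2√m = 84 − 4·17.5 = 14, so √m = 7 and m = 49.
Check: U(17.5, 49) = 84.

m = 49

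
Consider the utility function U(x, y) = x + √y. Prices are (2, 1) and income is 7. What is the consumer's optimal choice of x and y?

x* = 3, y* = 1

MU_x = 1, MU_y = 1/(2√y).
MRS = 1 ÷ (1/(2√y)).
Tangency: set MRS = p_x/p_y = 2/1 = 2.
MRS depends only on y: 2·√y = 2 ⇒ √y = 2/2 = 1 ⇒ y* = 1.
From the budget, 2·x = 7 − 1·1 = 6, so x* = 3.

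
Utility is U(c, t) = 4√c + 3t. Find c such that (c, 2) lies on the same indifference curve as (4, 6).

U(4, 6) = 26.
Set U(c, 2) = 26 and solve.
With t = 2: 4√c = 26 − 3·2 = 20, so √c = 5 and c = 25.
Check: U(25, 2) = 26.

c = 25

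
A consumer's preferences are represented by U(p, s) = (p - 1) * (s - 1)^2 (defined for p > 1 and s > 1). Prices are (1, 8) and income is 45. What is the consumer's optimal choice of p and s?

MU_p = (s−1)^2, MU_s = 2·(p−1)·(s−1).
MRS = (1/2)·(s−1)/(p−1).
Tangency: set MRS = p_p/p_s = 1/8 = 0.125.
So (1/2)·(s − 1)/(p − 1) = 0.125, i.e. (s − 1) = 0.25·(p − 1).
Rewrite the budget in excess-of-subsistence terms: 1·(p − 1) + 8·(s − 1) = 45 − 1·1 − 8·1 = 36.
Substituting, 3·(p − 1) = 36, so p − 1 = 12 and p* = 13.
Then s − 1 = 0.25·12 = 3, so s* = 4.

p* = 13, s* = 4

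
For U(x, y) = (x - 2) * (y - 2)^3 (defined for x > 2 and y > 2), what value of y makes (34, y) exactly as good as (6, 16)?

y = 9

U(6, 16) = 10976.
Set U(34, y) = 10976 and solve.
With x = 34: (34 − 2) = 32, so (y − 2)^3 = 10976/32 = 343.
Taking the cube root (with y > 2): y − 2 = 7, so y = 9.
Check: U(34, 9) = 10976.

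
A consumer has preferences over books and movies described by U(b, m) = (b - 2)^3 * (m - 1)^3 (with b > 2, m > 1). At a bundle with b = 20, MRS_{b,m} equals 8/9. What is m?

m = 17

MU_b = 3·(b−2)^2·(m−1)^3, MU_m = 3·(b−2)^3·(m−1)^2.
MRS = (m−1)/(b−2).
Substitute b = 20: MRS = (m − 1)/18. Setting this equal to 8/9 gives m − 1 = (8/9)·18 = 16, so m = 17.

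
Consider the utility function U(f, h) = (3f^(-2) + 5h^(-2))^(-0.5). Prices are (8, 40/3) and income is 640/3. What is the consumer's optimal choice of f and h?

For CES with ρ = -2, MRS = (3/5)·(h/f)^3.
Tangency: set MRS = p_f/p_h = 8/(40/3) = 0.6.
So (h/f)^3 = 1; taking the cube root, h/f = 1, i.e. h = f.
Substitute into the budget 8·f + (40/3)·h = 640/3: (64/3)·f = 640/3, so f* = 10 and h* = 10.

f* = 10, h* = 10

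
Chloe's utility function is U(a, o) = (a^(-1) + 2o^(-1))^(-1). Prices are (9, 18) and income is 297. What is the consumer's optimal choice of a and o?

For CES with ρ = -1, MRS = (1/2)·(o/a)^2.
Tangency: set MRS = p_a/p_o = 9/18 = 0.5.
So (o/a)^2 = 1; taking the square root, o/a = 1, i.e. o = a.
Substitute into the budget 9·a + 18·o = 297: 27·a = 297, so a* = 11 and o* = 11.

a* = 11, o* = 11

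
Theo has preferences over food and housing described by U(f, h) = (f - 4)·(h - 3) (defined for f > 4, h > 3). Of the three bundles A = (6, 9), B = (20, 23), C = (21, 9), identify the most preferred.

Evaluate utility at each bundle:
U(A) = 12.
U(B) = 320.
U(C) = 102.
Highest utility is B, so B ≻ C ≻ A.

Bundle B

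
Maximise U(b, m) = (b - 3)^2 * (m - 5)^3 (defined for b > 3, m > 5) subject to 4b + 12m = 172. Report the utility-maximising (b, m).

b* = 13, m* = 10

MU_b = 2·(b−3)·(m−5)^3, MU_m = 3·(b−3)^2·(m−5)^2.
MRS = (2/3)·(m−5)/(b−3).
Tangency: set MRS = p_b/p_m = 4/12 = 1/3.
So (2/3)·(m − 5)/(b − 3) = 1/3, i.e. (m − 5) = 0.5·(b − 3).
Rewrite the budget in excess-of-subsistence terms: 4·(b − 3) + 12·(m − 5) = 172 − 4·3 − 12·5 = 100.
Substituting, 10·(b − 3) = 100, so b − 3 = 10 and b* = 13.
Then m − 5 = 0.5·10 = 5, so m* = 10.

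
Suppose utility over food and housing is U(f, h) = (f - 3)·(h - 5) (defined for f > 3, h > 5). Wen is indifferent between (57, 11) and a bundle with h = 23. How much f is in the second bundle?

U(57, 11) = 324.
Set U(f, 23) = 324 and solve.
With h = 23: (23 − 5) = 18, so (f − 3) = 324/18 = 18.
So f = 3 + 18 = 21.
Check: U(21, 23) = 324.

f = 21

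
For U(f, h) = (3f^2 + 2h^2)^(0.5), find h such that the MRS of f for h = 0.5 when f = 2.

h = 6

For CES with ρ = 2, MRS = (3/2)·(h/f)^(-1).
Setting (3/2)·(h/2)^(-1) = 0.5 gives (h/2)^(-1) = 1/3, so h/2 = 3 and h = 6.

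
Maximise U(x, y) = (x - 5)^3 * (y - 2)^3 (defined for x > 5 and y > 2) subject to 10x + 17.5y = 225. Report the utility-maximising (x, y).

x* = 12, y* = 6

MU_x = 3·(x−5)^2·(y−2)^3, MU_y = 3·(x−5)^3·(y−2)^2.
MRS = (y−2)/(x−5).
Tangency: set MRS = p_x/p_y = 10/17.5 = 4/7.
So (y − 2)/(x − 5) = 4/7, i.e. (y − 2) = (4/7)·(x − 5).
Rewrite the budget in excess-of-subsistence terms: 10·(x − 5) + 17.5·(y − 2) = 225 − 10·5 − 17.5·2 = 140.
Substituting, 20·(x − 5) = 140, so x − 5 = 7 and x* = 12.
Then y − 2 = (4/7)·7 = 4, so y* = 6.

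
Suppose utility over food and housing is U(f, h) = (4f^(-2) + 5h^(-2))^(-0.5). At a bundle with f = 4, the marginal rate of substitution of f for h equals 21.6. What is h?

For CES with ρ = -2, MRS = (4/5)·(h/f)^3.
Setting (4/5)·(h/4)^3 = 21.6 gives (h/4)^3 = 27, so h/4 = 3 and h = 12.

h = 12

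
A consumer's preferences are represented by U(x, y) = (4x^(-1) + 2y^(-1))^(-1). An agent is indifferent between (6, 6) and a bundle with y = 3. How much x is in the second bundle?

x = 12

U depends on (x, y) only through S = 4x^(-1) + 2y^(-1), so equal utility means equal S. At (6, 6): S = 1.
With y = 3: 2·3^(-1) = 2/3, so 4x^(-1) = 1 − 2/3 = 1/3, i.e. x^(-1) = 1/12.
Hence x = 1/(1/12) = 12.
Check: U(12, 3) = 1.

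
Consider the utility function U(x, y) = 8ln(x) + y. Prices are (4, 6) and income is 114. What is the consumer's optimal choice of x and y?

x* = 12, y* = 11

MU_x = 8/x, MU_y = 1.
MRS = 8/x ÷ 1.
Tangency: set MRS = p_x/p_y = 4/6 = 2/3.
MRS depends only on x: 8/x = 2/3 ⇒ x* = 8/(2/3) = 12.
From the budget, 6·y = 114 − 4·12 = 66, so y* = 11.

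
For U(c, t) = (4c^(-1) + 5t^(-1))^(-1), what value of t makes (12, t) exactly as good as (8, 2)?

U depends on (c, t) only through S = 4c^(-1) + 5t^(-1), so equal utility means equal S. At (8, 2): S = 3.
With c = 12: 4·12^(-1) = 1/3, so 5t^(-1) = 3 − 1/3 = 8/3, i.e. t^(-1) = 8/15.
Hence t = 1/(8/15) = 1.875.
Check: U(12, 1.875) = 0.3333.

t = 1.875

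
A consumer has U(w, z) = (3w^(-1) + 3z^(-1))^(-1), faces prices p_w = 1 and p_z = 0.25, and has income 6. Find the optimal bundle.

w* = 4, z* = 8

For CES with ρ = -1, MRS = (z/w)^2.
Tangency: set MRS = p_w/p_z = 1/0.25 = 4.
So (z/w)^2 = 4; taking the square root, z/w = 2, i.e. z = 2·w.
Substitute into the budget 1·w + 0.25·z = 6: 1.5·w = 6, so w* = 4 and z* = 2·4 = 8.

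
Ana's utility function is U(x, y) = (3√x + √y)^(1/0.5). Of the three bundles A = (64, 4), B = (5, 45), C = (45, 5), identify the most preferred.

Evaluate utility at each bundle:
U(A) = 676.000.
U(B) = 180.000.
U(C) = 500.000.
Highest utility is A, so A ≻ C ≻ B.

Bundle A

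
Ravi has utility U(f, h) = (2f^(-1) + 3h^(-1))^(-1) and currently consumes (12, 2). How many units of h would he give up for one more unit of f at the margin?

MRS = 1/54

For CES with ρ = -1, MRS = (2/3)·(h/f)^2.
At (12, 2): MRS = 1/54.
The indifference curve has slope −1/54 at this bundle.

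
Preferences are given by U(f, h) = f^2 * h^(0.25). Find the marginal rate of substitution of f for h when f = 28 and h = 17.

MRS = 34/7

MU_f = 2·f·h^(0.25) and MU_h = 0.25·f^2·h^(-0.75).
MRS = MU_f/MU_h = (8)·h/f.
At (28, 17): MRS = 34/7.
That is, one extra unit of f is worth 34/7 units of h at the margin.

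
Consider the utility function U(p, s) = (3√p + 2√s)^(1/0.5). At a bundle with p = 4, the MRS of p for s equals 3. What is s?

s = 16

For CES with ρ = 0.5, MRS = (3/2)·√(s/p).
Setting (3/2)·√(s/4) = 3 gives √(s/4) = 2, so s/4 = 4 and s = 16.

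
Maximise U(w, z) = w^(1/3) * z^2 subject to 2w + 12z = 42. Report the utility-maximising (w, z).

MU_w = 1/3·w^(-2/3)·z^2 and MU_z = 2·w^(1/3)·z.
MRS = MU_w/MU_z = (1/6)·z/w.
Tangency: set MRS = p_w/p_z = 2/12 = 1/6.
So (1/6)·z/w = 1/6, i.e. z = w.
Substitute into the budget 2·w + 12·z = 42: 14·w = 42, so w* = 3.
Then z* = 3.

w* = 3, z* = 3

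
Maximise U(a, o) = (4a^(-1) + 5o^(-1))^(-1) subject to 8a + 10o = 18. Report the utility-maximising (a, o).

a* = 1, o* = 1

For CES with ρ = -1, MRS = (4/5)·(o/a)^2.
Tangency: set MRS = p_a/p_o = 8/10 = 0.8.
So (o/a)^2 = 1; taking the square root, o/a = 1, i.e. o = a.
Substitute into the budget 8·a + 10·o = 18: 18·a = 18, so a* = 1 and o* = 1.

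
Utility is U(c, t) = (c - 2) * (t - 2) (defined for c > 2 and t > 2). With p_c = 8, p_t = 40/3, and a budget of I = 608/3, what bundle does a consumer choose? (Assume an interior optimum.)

c* = 12, t* = 8

MU_c = (t−2), MU_t = (c−2).
MRS = (t−2)/(c−2).
Tangency: set MRS = p_c/p_t = 8/(40/3) = 0.6.
So (t − 2)/(c − 2) = 0.6, i.e. (t − 2) = 0.6·(c − 2).
Rewrite the budget in excess-of-subsistence terms: 8·(c − 2) + (40/3)·(t − 2) = 608/3 − 8·2 − (40/3)·2 = 160.
Substituting, 16·(c − 2) = 160, so c − 2 = 10 and c* = 12.
Then t − 2 = 0.6·10 = 6, so t* = 8.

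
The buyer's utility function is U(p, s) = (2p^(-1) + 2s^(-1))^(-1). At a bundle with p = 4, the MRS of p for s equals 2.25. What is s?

For CES with ρ = -1, MRS = (s/p)^2.
Setting (s/4)^2 = 2.25 gives s/4 = 1.5 and s = 6.

s = 6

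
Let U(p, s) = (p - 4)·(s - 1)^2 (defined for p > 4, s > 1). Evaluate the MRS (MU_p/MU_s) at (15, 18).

MU_p = (s−1)^2, MU_s = 2·(p−4)·(s−1).
MRS = (1/2)·(s−1)/(p−4).
At (15, 18): MRS = 17/22.
So at (15, 18) the consumer would give up 17/22 units of s for one more unit of p.

MRS = 17/22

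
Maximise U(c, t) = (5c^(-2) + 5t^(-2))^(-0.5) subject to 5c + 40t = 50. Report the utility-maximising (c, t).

For CES with ρ = -2, MRS = (t/c)^3.
Tangency: set MRS = p_c/p_t = 5/40 = 0.125.
So (t/c)^3 = 0.125; taking the cube root, t/c = 0.5, i.e. t = 0.5·c.
Substitute into the budget 5·c + 40·t = 50: 25·c = 50, so c* = 2 and t* = 0.5·2 = 1.

c* = 2, t* = 1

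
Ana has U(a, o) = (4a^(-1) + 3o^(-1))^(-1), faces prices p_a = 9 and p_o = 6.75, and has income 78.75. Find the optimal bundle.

a* = 5, o* = 5

For CES with ρ = -1, MRS = (4/3)·(o/a)^2.
Tangency: set MRS = p_a/p_o = 9/6.75 = 4/3.
So (o/a)^2 = 1; taking the square root, o/a = 1, i.e. o = a.
Substitute into the budget 9·a + 6.75·o = 78.75: 15.75·a = 78.75, so a* = 5 and o* = 5.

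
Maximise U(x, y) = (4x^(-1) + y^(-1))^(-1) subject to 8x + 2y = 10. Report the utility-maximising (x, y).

x* = 1, y* = 1

For CES with ρ = -1, MRS = (4/1)·(y/x)^2.
Tangency: set MRS = p_x/p_y = 8/2 = 4.
So (y/x)^2 = 1; taking the square root, y/x = 1, i.e. y = x.
Substitute into the budget 8·x + 2·y = 10: 10·x = 10, so x* = 1 and y* = 1.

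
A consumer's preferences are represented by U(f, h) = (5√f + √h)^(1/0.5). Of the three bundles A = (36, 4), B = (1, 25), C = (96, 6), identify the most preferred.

Bundle C

Evaluate utility at each bundle:
U(A) = 1024.000.
U(B) = 100.000.
U(C) = 2646.000.
Highest utility is C, so C ≻ A ≻ B.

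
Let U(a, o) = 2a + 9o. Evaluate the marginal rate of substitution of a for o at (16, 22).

MRS = 2/9

MU_a = 2, MU_o = 9, so MRS = 2/9 at every bundle.
At (16, 22): MRS = 2/9.
That is, one extra unit of a is worth 2/9 units of o at the margin.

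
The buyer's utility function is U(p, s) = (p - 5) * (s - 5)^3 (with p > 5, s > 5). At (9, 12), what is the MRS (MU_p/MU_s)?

MU_p = (s−5)^3, MU_s = 3·(p−5)·(s−5)^2.
MRS = (1/3)·(s−5)/(p−5).
At (9, 12): MRS = 7/12.
So at (9, 12) the consumer would give up 7/12 units of s for one more unit of p.

MRS = 7/12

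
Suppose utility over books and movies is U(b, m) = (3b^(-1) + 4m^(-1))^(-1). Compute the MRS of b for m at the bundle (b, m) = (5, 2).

For CES with ρ = -1, MRS = (3/4)·(m/b)^2.
At (5, 2): MRS = 3/25.
That is, one extra unit of b is worth 3/25 units of m at the margin.

MRS = 3/25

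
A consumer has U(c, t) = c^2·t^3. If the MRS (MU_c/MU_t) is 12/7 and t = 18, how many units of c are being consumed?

MU_c = 2·c·t^3 and MU_t = 3·c^2·t^2.
MRS = MU_c/MU_t = (2/3)·t/c.
Substitute t = 18: MRS = 12/c. Setting 12/c = 12/7 gives c = 12/(12/7) = 7.

c = 7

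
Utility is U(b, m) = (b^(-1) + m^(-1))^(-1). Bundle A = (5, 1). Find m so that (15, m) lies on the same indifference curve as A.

m = 15/17

U depends on (b, m) only through S = b^(-1) + m^(-1), so equal utility means equal S. At (5, 1): S = 1.2.
With b = 15: 15^(-1) = 1/15, so m^(-1) = 1.2 − 1/15 = 17/15.
Hence m = 1/(17/15) = 15/17.
Check: U(15, 15/17) = 0.8333.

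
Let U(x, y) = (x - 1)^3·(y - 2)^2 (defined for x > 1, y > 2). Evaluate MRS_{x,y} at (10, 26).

MRS = 4

MU_x = 3·(x−1)^2·(y−2)^2, MU_y = 2·(x−1)^3·(y−2).
MRS = (3/2)·(y−2)/(x−1).
At (10, 26): MRS = 4.
The indifference curve has slope −4 at this bundle.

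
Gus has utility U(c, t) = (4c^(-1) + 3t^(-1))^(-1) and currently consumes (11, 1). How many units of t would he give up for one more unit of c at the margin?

For CES with ρ = -1, MRS = (4/3)·(t/c)^2.
At (11, 1): MRS = 4/363.
So at (11, 1) the consumer would give up 4/363 units of t for one more unit of c.

MRS = 4/363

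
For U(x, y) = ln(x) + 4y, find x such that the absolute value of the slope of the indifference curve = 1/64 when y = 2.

MU_x = 1/x, MU_y = 4.
MRS = 1/x ÷ 4.
MRS depends only on x: 0.25/x = 1/64 ⇒ x = 0.25/(1/64) = 16.

x = 16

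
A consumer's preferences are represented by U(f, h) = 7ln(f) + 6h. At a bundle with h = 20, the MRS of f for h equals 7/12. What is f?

f = 2

MU_f = 7/f, MU_h = 6.
MRS = 7/f ÷ 6.
MRS depends only on f: (7/6)/f = 7/12 ⇒ f = (7/6)/(7/12) = 2.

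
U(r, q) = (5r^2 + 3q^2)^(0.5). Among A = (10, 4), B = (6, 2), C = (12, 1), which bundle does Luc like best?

Evaluate utility at each bundle:
U(A) = 23.409.
U(B) = 13.856.
U(C) = 26.889.
Highest utility is C, so C ≻ A ≻ B.

Bundle C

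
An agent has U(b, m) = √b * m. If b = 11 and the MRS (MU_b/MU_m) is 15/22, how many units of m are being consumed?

m = 15

MU_b = 0.5·b^(-0.5)·m and MU_m = √b.
MRS = MU_b/MU_m = (0.5)·m/b.
Substitute b = 11: MRS = m/22. Setting m/22 = 15/22 gives m = (15/22)·22 = 15.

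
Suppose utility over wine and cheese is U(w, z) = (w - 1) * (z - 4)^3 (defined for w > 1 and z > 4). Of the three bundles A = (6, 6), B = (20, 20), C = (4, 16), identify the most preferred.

Bundle B

Evaluate utility at each bundle:
U(A) = 40.
U(B) = 77824.
U(C) = 5184.
Highest utility is B, so B ≻ C ≻ A.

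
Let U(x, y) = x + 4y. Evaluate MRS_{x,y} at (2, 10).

MRS = 0.25

MU_x = 1, MU_y = 4, so MRS = 1/4 = 0.25 at every bundle.
At (2, 10): MRS = 0.25.
So at (2, 10) the consumer would give up 0.25 units of y for one more unit of x.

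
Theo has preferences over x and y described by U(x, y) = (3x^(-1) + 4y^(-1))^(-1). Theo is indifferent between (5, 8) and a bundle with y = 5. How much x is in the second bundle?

x = 10

U depends on (x, y) only through S = 3x^(-1) + 4y^(-1), so equal utility means equal S. At (5, 8): S = 1.1.
With y = 5: 4·5^(-1) = 0.8, so 3x^(-1) = 1.1 − 0.8 = 0.3, i.e. x^(-1) = 0.1.
Hence x = 1/0.1 = 10.
Check: U(10, 5) = 0.9091.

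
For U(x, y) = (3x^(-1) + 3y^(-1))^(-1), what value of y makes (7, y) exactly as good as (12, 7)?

U depends on (x, y) only through S = 3x^(-1) + 3y^(-1), so equal utility means equal S. At (12, 7): S = 19/28.
With x = 7: 3·7^(-1) = 3/7, so 3y^(-1) = 19/28 − 3/7 = 0.25, i.e. y^(-1) = 1/12.
Hence y = 1/(1/12) = 12.
Check: U(7, 12) = 1.4737.

y = 12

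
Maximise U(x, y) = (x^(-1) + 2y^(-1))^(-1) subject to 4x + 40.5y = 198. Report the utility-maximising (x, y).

For CES with ρ = -1, MRS = (1/2)·(y/x)^2.
Tangency: set MRS = p_x/p_y = 4/40.5 = 8/81.
So (y/x)^2 = 16/81; taking the square root, y/x = 4/9, i.e. y = (4/9)·x.
Substitute into the budget 4·x + 40.5·y = 198: 22·x = 198, so x* = 9 and y* = (4/9)·9 = 4.

x* = 9, y* = 4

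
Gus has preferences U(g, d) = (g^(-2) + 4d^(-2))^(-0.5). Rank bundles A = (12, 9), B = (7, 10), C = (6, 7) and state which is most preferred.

Bundle A

Evaluate utility at each bundle:
U(A) = 4.213.
U(B) = 4.069.
U(C) = 3.023.
Highest utility is A, so A ≻ B ≻ C.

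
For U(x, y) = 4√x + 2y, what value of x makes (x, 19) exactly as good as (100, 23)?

U(100, 23) = 86.
Set U(x, 19) = 86 and solve.
With y = 19: 4√x = 86 − 2·19 = 48, so √x = 12 and x = 144.
Check: U(144, 19) = 86.

x = 144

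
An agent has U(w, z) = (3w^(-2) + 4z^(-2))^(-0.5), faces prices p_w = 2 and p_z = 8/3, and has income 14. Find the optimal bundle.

w* = 3, z* = 3

For CES with ρ = -2, MRS = (3/4)·(z/w)^3.
Tangency: set MRS = p_w/p_z = 2/(8/3) = 0.75.
So (z/w)^3 = 1; taking the cube root, z/w = 1, i.e. z = w.
Substitute into the budget 2·w + (8/3)·z = 14: (14/3)·w = 14, so w* = 3 and z* = 3.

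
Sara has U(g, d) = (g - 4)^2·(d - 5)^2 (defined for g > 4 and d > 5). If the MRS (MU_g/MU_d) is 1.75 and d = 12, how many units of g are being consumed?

MU_g = 2·(g−4)·(d−5)^2, MU_d = 2·(g−4)^2·(d−5).
MRS = (d−5)/(g−4).
Substitute d = 12: MRS = 7/(g − 4). Setting this equal to 1.75 gives g − 4 = 7/1.75 = 4, so g = 8.

g = 8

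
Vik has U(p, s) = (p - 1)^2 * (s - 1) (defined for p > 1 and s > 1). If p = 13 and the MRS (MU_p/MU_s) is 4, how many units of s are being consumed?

MU_p = 2·(p−1)·(s−1), MU_s = (p−1)^2.
MRS = (2/1)·(s−1)/(p−1).
Substitute p = 13: MRS = (s − 1)/6. Setting this equal to 4 gives s − 1 = 4·6 = 24, so s = 25.

s = 25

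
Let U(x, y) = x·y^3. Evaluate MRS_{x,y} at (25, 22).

MRS = 22/75

MU_x = y^3 and MU_y = 3·x·y^2.
MRS = MU_x/MU_y = (1/3)·y/x.
At (25, 22): MRS = 22/75.
That is, one extra unit of x is worth 22/75 units of y at the margin.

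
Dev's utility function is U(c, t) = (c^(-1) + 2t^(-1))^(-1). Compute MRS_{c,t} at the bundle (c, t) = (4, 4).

For CES with ρ = -1, MRS = (1/2)·(t/c)^2.
At (4, 4): MRS = 0.5.
The indifference curve has slope −0.5 at this bundle.

MRS = 0.5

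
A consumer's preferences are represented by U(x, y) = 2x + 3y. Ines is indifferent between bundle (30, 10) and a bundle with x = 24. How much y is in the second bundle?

y = 14

U(30, 10) = 90.
Set U(24, y) = 90 and solve.
2·24 + 3y = 90 ⇒ 3y = 42 ⇒ y = 14.
Check: U(24, 14) = 90.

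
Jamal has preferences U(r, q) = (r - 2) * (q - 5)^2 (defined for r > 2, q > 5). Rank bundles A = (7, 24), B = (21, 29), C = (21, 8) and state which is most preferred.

Evaluate utility at each bundle:
U(A) = 1805.
U(B) = 10944.
U(C) = 171.
Highest utility is B, so B ≻ A ≻ C.

Bundle B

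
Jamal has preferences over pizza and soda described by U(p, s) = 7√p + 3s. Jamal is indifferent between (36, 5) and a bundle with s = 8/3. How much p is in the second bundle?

U(36, 5) = 57.
Set U(p, 8/3) = 57 and solve.
With s = 8/3: 7√p = 57 − 3·8/3 = 49, so √p = 7 and p = 49.
Check: U(49, 8/3) = 57.

p = 49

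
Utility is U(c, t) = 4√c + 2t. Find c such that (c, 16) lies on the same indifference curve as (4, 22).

c = 25

U(4, 22) = 52.
Set U(c, 16) = 52 and solve.
With t = 16: 4√c = 52 − 2·16 = 20, so √c = 5 and c = 25.
Check: U(25, 16) = 52.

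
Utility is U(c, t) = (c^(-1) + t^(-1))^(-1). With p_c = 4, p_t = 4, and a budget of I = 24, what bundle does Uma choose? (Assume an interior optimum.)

For CES with ρ = -1, MRS = (t/c)^2.
Tangency: set MRS = p_c/p_t = 4/4 = 1.
So (t/c)^2 = 1; taking the square root, t/c = 1, i.e. t = c.
Substitute into the budget 4·c + 4·t = 24: 8·c = 24, so c* = 3 and t* = 3.

c* = 3, t* = 3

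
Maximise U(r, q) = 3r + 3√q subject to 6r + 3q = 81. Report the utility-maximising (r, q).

r* = 13, q* = 1

MU_r = 3, MU_q = 3/(2√q).
MRS = 3 ÷ (3/(2√q)).
Tangency: set MRS = p_r/p_q = 6/3 = 2.
MRS depends only on q: 2·√q = 2 ⇒ √q = 2/2 = 1 ⇒ q* = 1.
From the budget, 6·r = 81 − 3·1 = 78, so r* = 13.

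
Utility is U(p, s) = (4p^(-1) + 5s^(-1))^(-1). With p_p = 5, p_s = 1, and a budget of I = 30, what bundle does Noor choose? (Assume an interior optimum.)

p* = 4, s* = 10

For CES with ρ = -1, MRS = (4/5)·(s/p)^2.
Tangency: set MRS = p_p/p_s = 5/1 = 5.
So (s/p)^2 = 6.25; taking the square root, s/p = 2.5, i.e. s = 2.5·p.
Substitute into the budget 5·p + 1·s = 30: 7.5·p = 30, so p* = 4 and s* = 2.5·4 = 10.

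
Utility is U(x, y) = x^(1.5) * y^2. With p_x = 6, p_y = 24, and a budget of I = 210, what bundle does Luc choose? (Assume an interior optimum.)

MU_x = 1.5·√x·y^2 and MU_y = 2·x^(1.5)·y.
MRS = MU_x/MU_y = (0.75)·y/x.
Tangency: set MRS = p_x/p_y = 6/24 = 0.25.
So (0.75)·y/x = 0.25, i.e. y = (1/3)·x.
Substitute into the budget 6·x + 24·y = 210: 14·x = 210, so x* = 15.
Then y* = (1/3)·15 = 5.

x* = 15, y* = 5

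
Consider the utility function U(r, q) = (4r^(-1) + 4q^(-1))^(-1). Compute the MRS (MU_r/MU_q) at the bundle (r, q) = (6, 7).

MRS = 49/36

For CES with ρ = -1, MRS = (q/r)^2.
At (6, 7): MRS = 49/36.
So at (6, 7) the consumer would give up 49/36 units of q for one more unit of r.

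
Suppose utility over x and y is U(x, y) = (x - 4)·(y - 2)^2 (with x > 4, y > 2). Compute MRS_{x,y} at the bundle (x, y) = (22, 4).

MRS = 1/18

MU_x = (y−2)^2, MU_y = 2·(x−4)·(y−2).
MRS = (1/2)·(y−2)/(x−4).
At (22, 4): MRS = 1/18.
The indifference curve has slope −1/18 at this bundle.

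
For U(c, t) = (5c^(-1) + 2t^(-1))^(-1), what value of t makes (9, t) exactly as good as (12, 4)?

t = 72/13

U depends on (c, t) only through S = 5c^(-1) + 2t^(-1), so equal utility means equal S. At (12, 4): S = 11/12.
With c = 9: 5·9^(-1) = 5/9, so 2t^(-1) = 11/12 − 5/9 = 13/36, i.e. t^(-1) = 13/72.
Hence t = 1/(13/72) = 72/13.
Check: U(9, 72/13) = 1.0909.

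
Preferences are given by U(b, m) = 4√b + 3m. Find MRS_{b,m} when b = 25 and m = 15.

MRS = 2/15

MU_b = 4/(2√b), MU_m = 3.
MRS = 4/(2√b) ÷ 3.
At (25, 15): MRS = 2/15.
So at (25, 15) the consumer would give up 2/15 units of m for one more unit of b.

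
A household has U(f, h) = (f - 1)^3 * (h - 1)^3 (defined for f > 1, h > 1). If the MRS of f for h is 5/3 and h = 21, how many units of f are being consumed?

f = 13

MU_f = 3·(f−1)^2·(h−1)^3, MU_h = 3·(f−1)^3·(h−1)^2.
MRS = (h−1)/(f−1).
Substitute h = 21: MRS = 20/(f − 1). Setting this equal to 5/3 gives f − 1 = 20/(5/3) = 12, so f = 13.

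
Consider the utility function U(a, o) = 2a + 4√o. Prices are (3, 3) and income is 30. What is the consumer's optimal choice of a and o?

a* = 9, o* = 1

MU_a = 2, MU_o = 4/(2√o).
MRS = 2 ÷ (4/(2√o)).
Tangency: set MRS = p_a/p_o = 3/3 = 1.
MRS depends only on o: √o = 1 ⇒ √o = 1 ⇒ o* = 1.
From the budget, 3·a = 30 − 3·1 = 27, so a* = 9.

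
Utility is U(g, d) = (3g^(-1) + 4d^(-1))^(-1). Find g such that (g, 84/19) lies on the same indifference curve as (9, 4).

U depends on (g, d) only through S = 3g^(-1) + 4d^(-1), so equal utility means equal S. At (9, 4): S = 4/3.
With d = 84/19: 4·(84/19)^(-1) = 19/21, so 3g^(-1) = 4/3 − 19/21 = 3/7, i.e. g^(-1) = 1/7.
Hence g = 1/(1/7) = 7.
Check: U(7, 84/19) = 0.75.

g = 7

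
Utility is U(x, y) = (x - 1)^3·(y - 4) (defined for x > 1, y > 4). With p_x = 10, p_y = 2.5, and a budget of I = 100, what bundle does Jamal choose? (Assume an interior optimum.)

MU_x = 3·(x−1)^2·(y−4), MU_y = (x−1)^3.
MRS = (3/1)·(y−4)/(x−1).
Tangency: set MRS = p_x/p_y = 10/2.5 = 4.
So (3/1)·(y − 4)/(x − 1) = 4, i.e. (y − 4) = (4/3)·(x − 1).
Rewrite the budget in excess-of-subsistence terms: 10·(x − 1) + 2.5·(y − 4) = 100 − 10·1 − 2.5·4 = 80.
Substituting, (40/3)·(x − 1) = 80, so x − 1 = 6 and x* = 7.
Then y − 4 = (4/3)·6 = 8, so y* = 12.

x* = 7, y* = 12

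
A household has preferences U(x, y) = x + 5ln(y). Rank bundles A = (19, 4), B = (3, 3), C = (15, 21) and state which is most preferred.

Bundle C

Evaluate utility at each bundle:
U(A) = 25.931.
U(B) = 8.493.
U(C) = 30.223.
Highest utility is C, so C ≻ A ≻ B.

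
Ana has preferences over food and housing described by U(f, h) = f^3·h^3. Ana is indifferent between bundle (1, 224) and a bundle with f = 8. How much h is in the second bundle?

U(1, 224) = 11239424.
Set U(8, h) = 11239424 and solve.
With f = 8: 8^3 = 512, so h^3 = 11239424/512 = 21952; taking the cube root, h = 28.
Check: U(8, 28) = 11239424.

h = 28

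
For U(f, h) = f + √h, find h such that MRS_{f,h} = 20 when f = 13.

MU_f = 1, MU_h = 1/(2√h).
MRS = 1 ÷ (1/(2√h)).
MRS depends only on h: 2·√h = 20 ⇒ √h = 20/2 = 10 ⇒ h = 100.

h = 100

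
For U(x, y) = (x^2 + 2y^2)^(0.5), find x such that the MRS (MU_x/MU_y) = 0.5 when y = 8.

For CES with ρ = 2, MRS = (1/2)·(y/x)^(-1).
Setting (1/2)·(8/x)^(-1) = 0.5 gives (8/x)^(-1) = 1, so 8/x = 1 and x = 8.

x = 8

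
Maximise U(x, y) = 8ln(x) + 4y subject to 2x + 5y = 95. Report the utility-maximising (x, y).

x* = 5, y* = 17

MU_x = 8/x, MU_y = 4.
MRS = 8/x ÷ 4.
Tangency: set MRS = p_x/p_y = 2/5 = 0.4.
MRS depends only on x: 2/x = 0.4 ⇒ x* = 2/0.4 = 5.
From the budget, 5·y = 95 − 2·5 = 85, so y* = 17.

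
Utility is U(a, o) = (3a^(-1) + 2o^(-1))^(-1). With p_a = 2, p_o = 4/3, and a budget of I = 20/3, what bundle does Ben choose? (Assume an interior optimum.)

For CES with ρ = -1, MRS = (3/2)·(o/a)^2.
Tangency: set MRS = p_a/p_o = 2/(4/3) = 1.5.
So (o/a)^2 = 1; taking the square root, o/a = 1, i.e. o = a.
Substitute into the budget 2·a + (4/3)·o = 20/3: (10/3)·a = 20/3, so a* = 2 and o* = 2.

a* = 2, o* = 2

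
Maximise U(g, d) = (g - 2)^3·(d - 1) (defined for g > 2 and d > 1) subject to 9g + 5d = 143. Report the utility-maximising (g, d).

g* = 12, d* = 7

MU_g = 3·(g−2)^2·(d−1), MU_d = (g−2)^3.
MRS = (3/1)·(d−1)/(g−2).
Tangency: set MRS = p_g/p_d = 9/5 = 1.8.
So (3/1)·(d − 1)/(g − 2) = 1.8, i.e. (d − 1) = 0.6·(g − 2).
Rewrite the budget in excess-of-subsistence terms: 9·(g − 2) + 5·(d − 1) = 143 − 9·2 − 5·1 = 120.
Substituting, 12·(g − 2) = 120, so g − 2 = 10 and g* = 12.
Then d − 1 = 0.6·10 = 6, so d* = 7.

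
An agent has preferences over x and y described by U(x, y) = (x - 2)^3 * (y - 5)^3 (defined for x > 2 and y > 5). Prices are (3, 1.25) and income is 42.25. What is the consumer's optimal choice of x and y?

MU_x = 3·(x−2)^2·(y−5)^3, MU_y = 3·(x−2)^3·(y−5)^2.
MRS = (y−5)/(x−2).
Tangency: set MRS = p_x/p_y = 3/1.25 = 2.4.
So (y − 5)/(x − 2) = 2.4, i.e. (y − 5) = 2.4·(x − 2).
Rewrite the budget in excess-of-subsistence terms: 3·(x − 2) + 1.25·(y − 5) = 42.25 − 3·2 − 1.25·5 = 30.
Substituting, 6·(x − 2) = 30, so x − 2 = 5 and x* = 7.
Then y − 5 = 2.4·5 = 12, so y* = 17.

x* = 7, y* = 17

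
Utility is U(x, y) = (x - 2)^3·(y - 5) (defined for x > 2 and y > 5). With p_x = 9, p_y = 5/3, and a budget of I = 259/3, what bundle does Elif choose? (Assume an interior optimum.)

x* = 7, y* = 14

MU_x = 3·(x−2)^2·(y−5), MU_y = (x−2)^3.
MRS = (3/1)·(y−5)/(x−2).
Tangency: set MRS = p_x/p_y = 9/(5/3) = 5.4.
So (3/1)·(y − 5)/(x − 2) = 5.4, i.e. (y − 5) = 1.8·(x − 2).
Rewrite the budget in excess-of-subsistence terms: 9·(x − 2) + (5/3)·(y − 5) = 259/3 − 9·2 − (5/3)·5 = 60.
Substituting, 12·(x − 2) = 60, so x − 2 = 5 and x* = 7.
Then y − 5 = 1.8·5 = 9, so y* = 14.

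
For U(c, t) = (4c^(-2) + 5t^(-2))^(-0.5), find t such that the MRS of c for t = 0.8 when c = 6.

t = 6

For CES with ρ = -2, MRS = (4/5)·(t/c)^3.
Setting (4/5)·(t/6)^3 = 0.8 gives (t/6)^3 = 1, so t/6 = 1 and t = 6.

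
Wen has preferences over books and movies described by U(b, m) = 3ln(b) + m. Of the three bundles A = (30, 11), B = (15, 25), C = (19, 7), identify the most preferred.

Bundle B

Evaluate utility at each bundle:
U(A) = 21.204.
U(B) = 33.124.
U(C) = 15.833.
Highest utility is B, so B ≻ A ≻ C.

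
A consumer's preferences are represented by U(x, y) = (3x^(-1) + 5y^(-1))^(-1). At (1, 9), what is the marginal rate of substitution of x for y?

For CES with ρ = -1, MRS = (3/5)·(y/x)^2.
At (1, 9): MRS = 48.6.
The indifference curve has slope −48.6 at this bundle.

MRS = 48.6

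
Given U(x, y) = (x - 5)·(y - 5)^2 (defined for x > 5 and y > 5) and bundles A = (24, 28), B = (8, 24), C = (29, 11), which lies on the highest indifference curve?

Evaluate utility at each bundle:
U(A) = 10051.
U(B) = 1083.
U(C) = 864.
Highest utility is A, so A ≻ B ≻ C.

Bundle A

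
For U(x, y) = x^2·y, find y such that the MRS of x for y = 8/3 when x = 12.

MU_x = 2·x·y and MU_y = x^2.
MRS = MU_x/MU_y = (2/1)·y/x.
Substitute x = 12: MRS = y/6. Setting y/6 = 8/3 gives y = (8/3)·6 = 16.

y = 16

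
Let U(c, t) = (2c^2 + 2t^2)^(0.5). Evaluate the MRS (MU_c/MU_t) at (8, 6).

MRS = 4/3

For CES with ρ = 2, MRS = (t/c)^(-1).
At (8, 6): MRS = 4/3.
The indifference curve has slope −4/3 at this bundle.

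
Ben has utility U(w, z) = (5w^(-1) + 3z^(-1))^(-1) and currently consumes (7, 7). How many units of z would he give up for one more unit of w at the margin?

For CES with ρ = -1, MRS = (5/3)·(z/w)^2.
At (7, 7): MRS = 5/3.
That is, one extra unit of w is worth 5/3 units of z at the margin.

MRS = 5/3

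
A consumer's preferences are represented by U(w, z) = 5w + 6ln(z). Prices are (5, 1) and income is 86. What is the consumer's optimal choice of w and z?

MU_w = 5, MU_z = 6/z.
MRS = 5 ÷ (6/z).
Tangency: set MRS = p_w/p_z = 5/1 = 5.
MRS depends only on z: (5/6)·z = 5 ⇒ z* = 5/(5/6) = 6.
From the budget, 5·w = 86 − 1·6 = 80, so w* = 16.

w* = 16, z* = 6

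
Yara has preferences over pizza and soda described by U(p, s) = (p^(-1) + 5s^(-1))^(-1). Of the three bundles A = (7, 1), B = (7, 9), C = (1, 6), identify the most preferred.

Bundle B

Evaluate utility at each bundle:
U(A) = 0.194.
U(B) = 1.432.
U(C) = 0.545.
Highest utility is B, so B ≻ C ≻ A.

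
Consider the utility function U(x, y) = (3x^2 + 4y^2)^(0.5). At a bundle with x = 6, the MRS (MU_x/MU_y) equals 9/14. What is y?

For CES with ρ = 2, MRS = (3/4)·(y/x)^(-1).
Setting (3/4)·(y/6)^(-1) = 9/14 gives (y/6)^(-1) = 6/7, so y/6 = 7/6 and y = 7.

y = 7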